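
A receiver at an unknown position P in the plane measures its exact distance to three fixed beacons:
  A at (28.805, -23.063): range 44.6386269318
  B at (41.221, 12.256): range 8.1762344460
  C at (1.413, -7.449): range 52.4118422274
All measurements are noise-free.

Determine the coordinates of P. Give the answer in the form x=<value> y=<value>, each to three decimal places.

eq1: (x − 28.805)² + (y + 23.063)² = 44.6386269318²
eq2: (x − 41.221)² + (y − 12.256)² = 8.1762344460²
eq3: (x − 1.413)² + (y + 7.449)² = 52.4118422274²
eq1−eq2, eq1−eq3 (x²,y² cancel):
  24.832·x + 70.638·y = 2413.506588
  -54.784·x + 31.228·y = -2058.540015
det = 24.832·31.228 − 70.638·-54.784 = 4645.285888
x = (2413.506588·31.228 − 70.638·-2058.540015) / 4645.285888 = 47.527782
y = (24.832·-2058.540015 − 2413.506588·-54.784) / 4645.285888 = 17.459395

x=47.528 y=17.459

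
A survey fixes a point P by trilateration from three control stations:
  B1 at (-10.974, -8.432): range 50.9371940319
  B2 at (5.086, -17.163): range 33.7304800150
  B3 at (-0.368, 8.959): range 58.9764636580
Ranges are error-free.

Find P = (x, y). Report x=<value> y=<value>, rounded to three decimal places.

x=25.400 y=-44.090

eq1: (x + 10.974)² + (y + 8.432)² = 50.9371940319²
eq2: (x − 5.086)² + (y + 17.163)² = 33.7304800150²
eq3: (x + 0.368)² + (y − 8.959)² = 58.9764636580²
eq3−eq1, eq3−eq2 (x²,y² cancel):
  -21.212·x − 34.782·y = 994.753725
  10.908·x − 52.244·y = 2580.514844
det = -21.212·-52.244 − -34.782·10.908 = 1487.601784
x = (994.753725·-52.244 − -34.782·2580.514844) / 1487.601784 = 25.400315
y = (-21.212·2580.514844 − 994.753725·10.908) / 1487.601784 = -44.090196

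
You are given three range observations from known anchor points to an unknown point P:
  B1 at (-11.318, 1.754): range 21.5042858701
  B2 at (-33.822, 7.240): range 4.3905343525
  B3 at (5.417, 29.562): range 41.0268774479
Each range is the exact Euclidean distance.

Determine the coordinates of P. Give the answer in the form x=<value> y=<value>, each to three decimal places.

eq1: (x + 11.318)² + (y − 1.754)² = 21.5042858701²
eq2: (x + 33.822)² + (y − 7.240)² = 4.3905343525²
eq3: (x − 5.417)² + (y − 29.562)² = 41.0268774479²
eq1−eq3, eq1−eq2 (x²,y² cancel):
  33.470·x + 55.616·y = -448.688269
  -45.008·x + 10.972·y = 1508.329163
det = 33.470·10.972 − 55.616·-45.008 = 2870.397768
x = (-448.688269·10.972 − 55.616·1508.329163) / 2870.397768 = -30.940047
y = (33.470·1508.329163 − -448.688269·-45.008) / 2870.397768 = 10.552271

x=-30.940 y=10.552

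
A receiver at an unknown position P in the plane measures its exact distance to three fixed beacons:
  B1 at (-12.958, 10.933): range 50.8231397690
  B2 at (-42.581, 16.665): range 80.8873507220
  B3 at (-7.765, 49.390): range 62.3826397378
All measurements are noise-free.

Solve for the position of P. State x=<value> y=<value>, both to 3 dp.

x=37.685 y=6.660

eq1: (x + 12.958)² + (y − 10.933)² = 50.8231397690²
eq2: (x + 42.581)² + (y − 16.665)² = 80.8873507220²
eq3: (x + 7.765)² + (y − 49.390)² = 62.3826397378²
eq2−eq1, eq2−eq3 (x²,y² cancel):
  59.246·x − 11.464·y = 2156.348438
  69.632·x + 65.450·y = 3059.973305
det = 59.246·65.450 − -11.464·69.632 = 4675.911948
x = (2156.348438·65.450 − -11.464·3059.973305) / 4675.911948 = 37.685171
y = (59.246·3059.973305 − 2156.348438·69.632) / 4675.911948 = 6.659733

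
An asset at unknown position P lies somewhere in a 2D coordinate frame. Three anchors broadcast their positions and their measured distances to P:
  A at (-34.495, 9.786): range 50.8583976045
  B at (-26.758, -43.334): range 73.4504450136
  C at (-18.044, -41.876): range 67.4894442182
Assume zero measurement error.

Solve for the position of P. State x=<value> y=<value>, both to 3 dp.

x=15.926 y=16.441

eq1: (x + 34.495)² + (y − 9.786)² = 50.8583976045²
eq2: (x + 26.758)² + (y + 43.334)² = 73.4504450136²
eq3: (x + 18.044)² + (y + 41.876)² = 67.4894442182²
eq3−eq1, eq3−eq2 (x²,y² cancel):
  -32.902·x + 103.324·y = 1174.733983
  -17.428·x − 2.916·y = -325.501984
det = -32.902·-2.916 − 103.324·-17.428 = 1896.672904
x = (1174.733983·-2.916 − 103.324·-325.501984) / 1896.672904 = 15.926121
y = (-32.902·-325.501984 − 1174.733983·-17.428) / 1896.672904 = 16.440858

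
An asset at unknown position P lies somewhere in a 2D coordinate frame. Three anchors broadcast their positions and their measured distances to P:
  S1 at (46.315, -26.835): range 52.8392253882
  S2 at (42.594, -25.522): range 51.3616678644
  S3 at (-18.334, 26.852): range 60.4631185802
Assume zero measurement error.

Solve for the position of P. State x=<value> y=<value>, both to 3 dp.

x=42.121 y=25.837

eq1: (x − 46.315)² + (y + 26.835)² = 52.8392253882²
eq2: (x − 42.594)² + (y + 25.522)² = 51.3616678644²
eq3: (x + 18.334)² + (y − 26.852)² = 60.4631185802²
eq2−eq1, eq2−eq3 (x²,y² cancel):
  7.442·x − 2.626·y = 245.612316
  -121.856·x + 104.748·y = -2426.223643
det = 7.442·104.748 − -2.626·-121.856 = 459.540760
x = (245.612316·104.748 − -2.626·-2426.223643) / 459.540760 = 42.120607
y = (7.442·-2426.223643 − 245.612316·-121.856) / 459.540760 = 25.837486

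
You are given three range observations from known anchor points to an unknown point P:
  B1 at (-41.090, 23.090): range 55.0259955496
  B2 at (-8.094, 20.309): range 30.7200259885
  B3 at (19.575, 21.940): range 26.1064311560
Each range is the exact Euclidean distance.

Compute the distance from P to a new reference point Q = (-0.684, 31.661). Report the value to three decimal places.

17.166

eq1: (x + 41.090)² + (y − 23.090)² = 55.0259955496²
eq2: (x + 8.094)² + (y − 20.309)² = 30.7200259885²
eq3: (x − 19.575)² + (y − 21.940)² = 26.1064311560²
eq3−eq1, eq3−eq2 (x²,y² cancel):
  -121.330·x + 2.300·y = -989.322464
  -55.338·x − 3.262·y = -648.750157
det = -121.330·-3.262 − 2.300·-55.338 = 523.055860
x = (-989.322464·-3.262 − 2.300·-648.750157) / 523.055860 = 9.022545
y = (-121.330·-648.750157 − -989.322464·-55.338) / 523.055860 = 45.818682
|P − Q| = √((9.022545 − -0.684)² + (45.818682 − 31.661)²) = 17.165575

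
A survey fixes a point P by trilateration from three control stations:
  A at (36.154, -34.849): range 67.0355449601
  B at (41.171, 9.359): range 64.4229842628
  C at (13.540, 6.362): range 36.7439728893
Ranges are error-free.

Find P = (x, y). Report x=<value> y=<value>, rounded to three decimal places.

eq1: (x − 36.154)² + (y + 34.849)² = 67.0355449601²
eq2: (x − 41.171)² + (y − 9.359)² = 64.4229842628²
eq3: (x − 13.540)² + (y − 6.362)² = 36.7439728893²
eq1−eq3, eq1−eq2 (x²,y² cancel):
  -45.228·x + 82.422·y = 845.886871
  10.034·x + 88.416·y = -395.479008
det = -45.228·88.416 − 82.422·10.034 = -4825.901196
x = (845.886871·88.416 − 82.422·-395.479008) / -4825.901196 = -22.252031
y = (-45.228·-395.479008 − 845.886871·10.034) / -4825.901196 = -1.947635

x=-22.252 y=-1.948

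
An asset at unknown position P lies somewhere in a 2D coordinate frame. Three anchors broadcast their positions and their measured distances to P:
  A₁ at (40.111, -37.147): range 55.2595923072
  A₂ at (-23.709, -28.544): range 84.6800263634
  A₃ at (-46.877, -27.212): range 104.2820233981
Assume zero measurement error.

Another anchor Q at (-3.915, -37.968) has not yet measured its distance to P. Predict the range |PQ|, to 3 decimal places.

eq1: (x − 40.111)² + (y + 37.147)² = 55.2595923072²
eq2: (x + 23.709)² + (y + 28.544)² = 84.6800263634²
eq3: (x + 46.877)² + (y + 27.212)² = 104.2820233981²
eq2−eq1, eq2−eq3 (x²,y² cancel):
  127.640·x − 17.206·y = 5728.999636
  -46.336·x + 2.664·y = -2142.964083
det = 127.640·2.664 − -17.206·-46.336 = -457.224256
x = (5728.999636·2.664 − -17.206·-2142.964083) / -457.224256 = 47.262989
y = (127.640·-2142.964083 − 5728.999636·-46.336) / -457.224256 = 17.647814
|P − Q| = √((47.262989 − -3.915)² + (17.647814 − -37.968)²) = 75.579794

75.580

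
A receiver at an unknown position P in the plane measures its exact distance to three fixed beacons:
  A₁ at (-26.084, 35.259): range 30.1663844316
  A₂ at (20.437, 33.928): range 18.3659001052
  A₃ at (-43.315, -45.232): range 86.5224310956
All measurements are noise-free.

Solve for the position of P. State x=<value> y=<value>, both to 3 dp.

eq1: (x + 26.084)² + (y − 35.259)² = 30.1663844316²
eq2: (x − 20.437)² + (y − 33.928)² = 18.3659001052²
eq3: (x + 43.315)² + (y + 45.232)² = 86.5224310956²
eq2−eq3, eq2−eq1 (x²,y² cancel):
  -127.504·x − 158.320·y = -4795.481900
  -93.042·x + 2.662·y = -217.912479
det = -127.504·2.662 − -158.320·-93.042 = -15069.825088
x = (-4795.481900·2.662 − -158.320·-217.912479) / -15069.825088 = 3.136432
y = (-127.504·-217.912479 − -4795.481900·-93.042) / -15069.825088 = 27.763860

x=3.136 y=27.764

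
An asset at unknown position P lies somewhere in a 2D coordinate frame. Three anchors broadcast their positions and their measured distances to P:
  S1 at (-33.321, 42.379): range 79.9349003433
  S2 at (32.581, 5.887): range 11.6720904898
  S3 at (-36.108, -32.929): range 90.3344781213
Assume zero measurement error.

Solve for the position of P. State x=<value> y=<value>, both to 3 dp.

x=41.280 y=13.669

eq1: (x + 33.321)² + (y − 42.379)² = 79.9349003433²
eq2: (x − 32.581)² + (y − 5.887)² = 11.6720904898²
eq3: (x + 36.108)² + (y + 32.929)² = 90.3344781213²
eq3−eq2, eq3−eq1 (x²,y² cancel):
  137.378·x + 77.632·y = 6732.151866
  5.574·x + 150.616·y = 2288.891622
det = 137.378·150.616 − 77.632·5.574 = 20258.604080
x = (6732.151866·150.616 − 77.632·2288.891622) / 20258.604080 = 41.280167
y = (137.378·2288.891622 − 6732.151866·5.574) / 20258.604080 = 13.669172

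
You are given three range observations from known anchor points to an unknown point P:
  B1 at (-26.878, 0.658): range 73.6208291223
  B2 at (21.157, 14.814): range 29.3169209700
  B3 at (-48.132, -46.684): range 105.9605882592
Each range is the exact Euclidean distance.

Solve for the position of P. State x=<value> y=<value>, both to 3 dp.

x=46.743 y=0.501

eq1: (x + 26.878)² + (y − 0.658)² = 73.6208291223²
eq2: (x − 21.157)² + (y − 14.814)² = 29.3169209700²
eq3: (x + 48.132)² + (y + 46.684)² = 105.9605882592²
eq2−eq1, eq2−eq3 (x²,y² cancel):
  -96.070·x − 28.312·y = -4504.758022
  -138.578·x − 122.996·y = -6539.152374
det = -96.070·-122.996 − -28.312·-138.578 = 7892.805384
x = (-4504.758022·-122.996 − -28.312·-6539.152374) / 7892.805384 = 46.742662
y = (-96.070·-6539.152374 − -4504.758022·-138.578) / 7892.805384 = 0.501217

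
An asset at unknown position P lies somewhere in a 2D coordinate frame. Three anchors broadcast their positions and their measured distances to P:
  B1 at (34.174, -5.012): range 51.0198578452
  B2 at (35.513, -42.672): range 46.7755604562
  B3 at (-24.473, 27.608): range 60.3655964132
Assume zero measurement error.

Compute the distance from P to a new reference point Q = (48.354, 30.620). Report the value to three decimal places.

eq1: (x − 34.174)² + (y + 5.012)² = 51.0198578452²
eq2: (x − 35.513)² + (y + 42.672)² = 46.7755604562²
eq3: (x + 24.473)² + (y − 27.608)² = 60.3655964132²
eq1−eq3, eq1−eq2 (x²,y² cancel):
  -117.294·x + 65.240·y = -872.832363
  2.678·x − 75.320·y = 2304.163172
det = -117.294·-75.320 − 65.240·2.678 = 8659.871360
x = (-872.832363·-75.320 − 65.240·2304.163172) / 8659.871360 = -9.767105
y = (-117.294·2304.163172 − -872.832363·2.678) / 8659.871360 = -30.938920
|P − Q| = √((-9.767105 − 48.354)² + (-30.938920 − 30.620)²) = 84.661464

84.661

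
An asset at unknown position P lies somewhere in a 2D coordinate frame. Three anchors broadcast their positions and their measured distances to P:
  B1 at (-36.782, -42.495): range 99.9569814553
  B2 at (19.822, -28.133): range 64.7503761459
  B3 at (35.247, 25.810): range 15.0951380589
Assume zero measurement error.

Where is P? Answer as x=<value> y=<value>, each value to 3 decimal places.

x=24.535 y=36.446

eq1: (x + 36.782)² + (y + 42.495)² = 99.9569814553²
eq2: (x − 19.822)² + (y + 28.133)² = 64.7503761459²
eq3: (x − 35.247)² + (y − 25.810)² = 15.0951380589²
eq3−eq2, eq3−eq1 (x²,y² cancel):
  -30.850·x − 107.886·y = -4688.877754
  -144.058·x − 136.610·y = -8513.301509
det = -30.850·-136.610 − -107.886·-144.058 = -11327.422888
x = (-4688.877754·-136.610 − -107.886·-8513.301509) / -11327.422888 = 24.535012
y = (-30.850·-8513.301509 − -4688.877754·-144.058) / -11327.422888 = 36.445624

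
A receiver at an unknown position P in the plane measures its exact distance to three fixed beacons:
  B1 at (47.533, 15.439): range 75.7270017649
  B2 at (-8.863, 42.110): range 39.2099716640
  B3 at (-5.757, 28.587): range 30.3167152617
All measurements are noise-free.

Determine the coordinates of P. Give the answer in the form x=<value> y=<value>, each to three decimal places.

x=-27.806 y=7.779

eq1: (x − 47.533)² + (y − 15.439)² = 75.7270017649²
eq2: (x + 8.863)² + (y − 42.110)² = 39.2099716640²
eq3: (x + 5.757)² + (y − 28.587)² = 30.3167152617²
eq1−eq2, eq1−eq3 (x²,y² cancel):
  -112.792·x + 53.342·y = 3551.212977
  -106.580·x + 26.296·y = 3168.086380
det = -112.792·26.296 − 53.342·-106.580 = 2719.211928
x = (3551.212977·26.296 − 53.342·3168.086380) / 2719.211928 = -27.805618
y = (-112.792·3168.086380 − 3551.212977·-106.580) / 2719.211928 = 7.779269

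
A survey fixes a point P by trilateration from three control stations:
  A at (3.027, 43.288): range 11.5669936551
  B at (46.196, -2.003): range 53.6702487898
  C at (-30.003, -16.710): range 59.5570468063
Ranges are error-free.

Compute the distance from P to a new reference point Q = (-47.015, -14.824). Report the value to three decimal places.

69.510

eq1: (x − 3.027)² + (y − 43.288)² = 11.5669936551²
eq2: (x − 46.196)² + (y + 2.003)² = 53.6702487898²
eq3: (x + 30.003)² + (y + 16.710)² = 59.5570468063²
eq1−eq3, eq1−eq2 (x²,y² cancel):
  -66.060·x − 119.996·y = -4116.856046
  86.338·x − 90.582·y = -2491.631511
det = -66.060·-90.582 − -119.996·86.338 = 16344.061568
x = (-4116.856046·-90.582 − -119.996·-2491.631511) / 16344.061568 = 4.523187
y = (-66.060·-2491.631511 − -4116.856046·86.338) / 16344.061568 = 31.818180
|P − Q| = √((4.523187 − -47.015)² + (31.818180 − -14.824)²) = 69.510270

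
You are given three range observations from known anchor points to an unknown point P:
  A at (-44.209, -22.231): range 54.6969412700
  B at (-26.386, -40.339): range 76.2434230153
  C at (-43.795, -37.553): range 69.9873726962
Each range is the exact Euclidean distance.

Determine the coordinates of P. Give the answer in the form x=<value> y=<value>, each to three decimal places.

x=-49.986 y=32.160

eq1: (x + 44.209)² + (y + 22.231)² = 54.6969412700²
eq2: (x + 26.386)² + (y + 40.339)² = 76.2434230153²
eq3: (x + 43.795)² + (y + 37.553)² = 69.9873726962²
eq3−eq2, eq3−eq1 (x²,y² cancel):
  34.818·x − 5.572·y = -1919.601133
  -0.828·x + 30.644·y = 1026.900161
det = 34.818·30.644 − -5.572·-0.828 = 1062.349176
x = (-1919.601133·30.644 − -5.572·1026.900161) / 1062.349176 = -49.985796
y = (34.818·1026.900161 − -1919.601133·-0.828) / 1062.349176 = 32.160029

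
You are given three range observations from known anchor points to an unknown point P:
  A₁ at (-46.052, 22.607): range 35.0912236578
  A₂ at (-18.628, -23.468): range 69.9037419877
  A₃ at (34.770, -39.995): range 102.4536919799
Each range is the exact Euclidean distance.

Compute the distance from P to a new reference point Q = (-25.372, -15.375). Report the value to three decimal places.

eq1: (x + 46.052)² + (y − 22.607)² = 35.0912236578²
eq2: (x + 18.628)² + (y + 23.468)² = 69.9037419877²
eq3: (x − 34.770)² + (y + 39.995)² = 102.4536919799²
eq1−eq2, eq1−eq3 (x²,y² cancel):
  54.848·x − 92.150·y = -5389.252911
  161.644·x − 125.204·y = -9088.675251
det = 54.848·-125.204 − -92.150·161.644 = 8028.305608
x = (-5389.252911·-125.204 − -92.150·-9088.675251) / 8028.305608 = -20.273942
y = (54.848·-9088.675251 − -5389.252911·161.644) / 8028.305608 = 46.416362
|P − Q| = √((-20.273942 − -25.372)² + (46.416362 − -15.375)²) = 62.001311

62.001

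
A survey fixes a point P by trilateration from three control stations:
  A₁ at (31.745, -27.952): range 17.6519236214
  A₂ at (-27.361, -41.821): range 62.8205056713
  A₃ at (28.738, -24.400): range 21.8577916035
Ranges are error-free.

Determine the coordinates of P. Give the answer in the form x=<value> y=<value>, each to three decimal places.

eq1: (x − 31.745)² + (y + 27.952)² = 17.6519236214²
eq2: (x + 27.361)² + (y + 41.821)² = 62.8205056713²
eq3: (x − 28.738)² + (y + 24.400)² = 21.8577916035²
eq3−eq1, eq3−eq2 (x²,y² cancel):
  6.014·x − 7.104·y = 533.999331
  -112.198·x − 34.842·y = -2392.265161
det = 6.014·-34.842 − -7.104·-112.198 = -1006.594380
x = (533.999331·-34.842 − -7.104·-2392.265161) / -1006.594380 = 35.367033
y = (6.014·-2392.265161 − 533.999331·-112.198) / -1006.594380 = -45.228322

x=35.367 y=-45.228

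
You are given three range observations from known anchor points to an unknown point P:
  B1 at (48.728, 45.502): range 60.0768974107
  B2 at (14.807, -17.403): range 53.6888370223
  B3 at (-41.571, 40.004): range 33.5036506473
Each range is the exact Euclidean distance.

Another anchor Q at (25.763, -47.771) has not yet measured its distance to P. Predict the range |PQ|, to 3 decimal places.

85.822

eq1: (x − 48.728)² + (y − 45.502)² = 60.0768974107²
eq2: (x − 14.807)² + (y + 17.403)² = 53.6888370223²
eq3: (x + 41.571)² + (y − 40.004)² = 33.5036506473²
eq2−eq1, eq2−eq3 (x²,y² cancel):
  67.842·x + 125.810·y = 3195.995948
  -112.756·x + 114.814·y = 4566.353013
det = 67.842·114.814 − 125.810·-112.756 = 21975.043748
x = (3195.995948·114.814 − 125.810·4566.353013) / 21975.043748 = -9.444704
y = (67.842·4566.353013 − 3195.995948·-112.756) / 21975.043748 = 30.496332
|P − Q| = √((-9.444704 − 25.763)² + (30.496332 − -47.771)²) = 85.821663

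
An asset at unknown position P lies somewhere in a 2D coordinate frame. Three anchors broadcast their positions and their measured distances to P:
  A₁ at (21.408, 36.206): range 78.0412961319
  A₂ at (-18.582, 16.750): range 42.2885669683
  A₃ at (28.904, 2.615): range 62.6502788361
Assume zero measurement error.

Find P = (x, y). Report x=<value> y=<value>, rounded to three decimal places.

eq1: (x − 21.408)² + (y − 36.206)² = 78.0412961319²
eq2: (x + 18.582)² + (y − 16.750)² = 42.2885669683²
eq3: (x − 28.904)² + (y − 2.615)² = 62.6502788361²
eq2−eq1, eq2−eq3 (x²,y² cancel):
  79.980·x + 38.912·y = -3158.797330
  94.972·x − 28.270·y = -1920.308325
det = 79.980·-28.270 − 38.912·94.972 = -5956.585064
x = (-3158.797330·-28.270 − 38.912·-1920.308325) / -5956.585064 = -27.536287
y = (79.980·-1920.308325 − -3158.797330·94.972) / -5956.585064 = -24.579694

x=-27.536 y=-24.580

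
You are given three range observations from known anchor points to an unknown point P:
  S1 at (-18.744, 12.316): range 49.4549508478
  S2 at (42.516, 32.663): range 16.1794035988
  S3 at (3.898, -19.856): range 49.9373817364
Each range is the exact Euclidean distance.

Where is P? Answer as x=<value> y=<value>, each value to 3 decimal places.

x=29.545 y=22.992

eq1: (x + 18.744)² + (y − 12.316)² = 49.4549508478²
eq2: (x − 42.516)² + (y − 32.663)² = 16.1794035988²
eq3: (x − 3.898)² + (y + 19.856)² = 49.9373817364²
eq3−eq1, eq3−eq2 (x²,y² cancel):
  -45.284·x + 64.344·y = 141.516183
  77.236·x + 105.038·y = 4696.995679
det = -45.284·105.038 − 64.344·77.236 = -9726.213976
x = (141.516183·105.038 − 64.344·4696.995679) / -9726.213976 = 29.544786
y = (-45.284·4696.995679 − 141.516183·77.236) / -9726.213976 = 22.992389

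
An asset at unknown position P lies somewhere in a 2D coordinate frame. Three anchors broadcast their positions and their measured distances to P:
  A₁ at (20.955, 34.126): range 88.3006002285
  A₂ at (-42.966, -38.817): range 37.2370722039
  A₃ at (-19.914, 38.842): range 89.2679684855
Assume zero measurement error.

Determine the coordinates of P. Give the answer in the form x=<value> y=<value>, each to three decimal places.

x=-7.303 y=-49.531

eq1: (x − 20.955)² + (y − 34.126)² = 88.3006002285²
eq2: (x + 42.966)² + (y + 38.817)² = 37.2370722039²
eq3: (x + 19.914)² + (y − 38.842)² = 89.2679684855²
eq1−eq2, eq1−eq3 (x²,y² cancel):
  -127.842·x − 145.886·y = 8159.537198
  -81.738·x + 9.432·y = 129.798262
det = -127.842·9.432 − -145.886·-81.738 = -13130.235612
x = (8159.537198·9.432 − -145.886·129.798262) / -13130.235612 = -7.303487
y = (-127.842·129.798262 − 8159.537198·-81.738) / -13130.235612 = -49.530763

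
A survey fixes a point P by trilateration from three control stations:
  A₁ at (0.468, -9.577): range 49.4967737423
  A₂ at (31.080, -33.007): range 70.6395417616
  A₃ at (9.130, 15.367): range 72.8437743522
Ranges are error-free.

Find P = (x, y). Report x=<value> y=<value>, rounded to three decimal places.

eq1: (x − 0.468)² + (y + 9.577)² = 49.4967737423²
eq2: (x − 31.080)² + (y + 33.007)² = 70.6395417616²
eq3: (x − 9.130)² + (y − 15.367)² = 72.8437743522²
eq1−eq3, eq1−eq2 (x²,y² cancel):
  17.324·x + 49.888·y = -2628.721215
  61.224·x − 46.860·y = -576.523753
det = 17.324·-46.860 − 49.888·61.224 = -3866.145552
x = (-2628.721215·-46.860 − 49.888·-576.523753) / -3866.145552 = -39.301028
y = (17.324·-576.523753 − -2628.721215·61.224) / -3866.145552 = -39.044865

x=-39.301 y=-39.045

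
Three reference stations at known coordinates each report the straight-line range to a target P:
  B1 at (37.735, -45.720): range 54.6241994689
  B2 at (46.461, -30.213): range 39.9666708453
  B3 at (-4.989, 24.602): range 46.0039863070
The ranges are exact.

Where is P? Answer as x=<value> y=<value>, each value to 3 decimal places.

eq1: (x − 37.735)² + (y + 45.720)² = 54.6241994689²
eq2: (x − 46.461)² + (y + 30.213)² = 39.9666708453²
eq3: (x + 4.989)² + (y − 24.602)² = 46.0039863070²
eq2−eq1, eq2−eq3 (x²,y² cancel):
  -17.452·x − 31.014·y = -943.669654
  -102.900·x + 109.630·y = -2960.333343
det = -17.452·109.630 − -31.014·-102.900 = -5104.603360
x = (-943.669654·109.630 − -31.014·-2960.333343) / -5104.603360 = 38.252978
y = (-17.452·-2960.333343 − -943.669654·-102.900) / -5104.603360 = 8.901744

x=38.253 y=8.902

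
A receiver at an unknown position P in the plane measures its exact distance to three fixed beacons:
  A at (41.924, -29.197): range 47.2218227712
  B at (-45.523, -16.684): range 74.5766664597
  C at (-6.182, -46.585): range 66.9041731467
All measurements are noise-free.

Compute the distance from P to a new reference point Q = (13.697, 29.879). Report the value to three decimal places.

18.293

eq1: (x − 41.924)² + (y + 29.197)² = 47.2218227712²
eq2: (x + 45.523)² + (y + 16.684)² = 74.5766664597²
eq3: (x + 6.182)² + (y + 46.585)² = 66.9041731467²
eq2−eq1, eq2−eq3 (x²,y² cancel):
  174.894·x − 25.026·y = 3591.165834
  78.682·x − 59.802·y = 943.190760
det = 174.894·-59.802 − -25.026·78.682 = -8489.915256
x = (3591.165834·-59.802 − -25.026·943.190760) / -8489.915256 = 22.515491
y = (174.894·943.190760 − 3591.165834·78.682) / -8489.915256 = 13.851929
|P − Q| = √((22.515491 − 13.697)² + (13.851929 − 29.879)²) = 18.292971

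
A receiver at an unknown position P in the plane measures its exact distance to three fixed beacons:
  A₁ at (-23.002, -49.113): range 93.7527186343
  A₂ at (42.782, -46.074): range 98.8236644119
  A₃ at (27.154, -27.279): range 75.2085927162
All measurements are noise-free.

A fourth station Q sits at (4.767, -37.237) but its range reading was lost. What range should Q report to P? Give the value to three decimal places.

eq1: (x + 23.002)² + (y + 49.113)² = 93.7527186343²
eq2: (x − 42.782)² + (y + 46.074)² = 98.8236644119²
eq3: (x − 27.154)² + (y + 27.279)² = 75.2085927162²
eq2−eq3, eq2−eq1 (x²,y² cancel):
  -31.256·x + 37.590·y = 1638.154786
  -131.568·x − 6.078·y = -35.389831
det = -31.256·-6.078 − 37.590·-131.568 = 5135.615088
x = (1638.154786·-6.078 − 37.590·-35.389831) / 5135.615088 = -1.679721
y = (-31.256·-35.389831 − 1638.154786·-131.568) / 5135.615088 = 42.182852
|P − Q| = √((-1.679721 − 4.767)² + (42.182852 − -37.237)²) = 79.681072

79.681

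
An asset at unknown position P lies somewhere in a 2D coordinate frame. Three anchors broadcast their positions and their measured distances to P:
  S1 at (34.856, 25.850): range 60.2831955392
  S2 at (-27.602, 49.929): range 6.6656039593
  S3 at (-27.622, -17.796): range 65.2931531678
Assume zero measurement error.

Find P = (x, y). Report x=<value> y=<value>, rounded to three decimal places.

x=-21.516 y=47.211

eq1: (x − 34.856)² + (y − 25.850)² = 60.2831955392²
eq2: (x + 27.602)² + (y − 49.929)² = 6.6656039593²
eq3: (x + 27.622)² + (y + 17.796)² = 65.2931531678²
eq1−eq2, eq1−eq3 (x²,y² cancel):
  -124.916·x + 48.158·y = 4961.245597
  -124.956·x − 87.292·y = -1432.622922
det = -124.916·-87.292 − 48.158·-124.956 = 16921.798520
x = (4961.245597·-87.292 − 48.158·-1432.622922) / 16921.798520 = -21.515727
y = (-124.916·-1432.622922 − 4961.245597·-124.956) / 16921.798520 = 47.210994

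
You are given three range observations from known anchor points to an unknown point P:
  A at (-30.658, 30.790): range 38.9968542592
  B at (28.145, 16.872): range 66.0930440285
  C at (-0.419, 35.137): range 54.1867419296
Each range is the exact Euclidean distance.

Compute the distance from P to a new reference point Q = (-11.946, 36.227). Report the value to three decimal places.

49.119

eq1: (x + 30.658)² + (y − 30.790)² = 38.9968542592²
eq2: (x − 28.145)² + (y − 16.872)² = 66.0930440285²
eq3: (x + 0.419)² + (y − 35.137)² = 54.1867419296²
eq3−eq2, eq3−eq1 (x²,y² cancel):
  57.128·x − 36.530·y = -1590.066389
  -60.478·x − 8.694·y = 2068.601093
det = 57.128·-8.694 − -36.530·-60.478 = -2705.932172
x = (-1590.066389·-8.694 − -36.530·2068.601093) / -2705.932172 = -33.034840
y = (57.128·2068.601093 − -1590.066389·-60.478) / -2705.932172 = -8.134353
|P − Q| = √((-33.034840 − -11.946)² + (-8.134353 − 36.227)²) = 49.118925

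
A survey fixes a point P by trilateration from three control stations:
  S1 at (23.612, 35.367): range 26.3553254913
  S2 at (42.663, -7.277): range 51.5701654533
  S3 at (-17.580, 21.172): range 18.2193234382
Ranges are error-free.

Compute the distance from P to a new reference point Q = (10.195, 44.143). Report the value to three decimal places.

23.641

eq1: (x − 23.612)² + (y − 35.367)² = 26.3553254913²
eq2: (x − 42.663)² + (y + 7.277)² = 51.5701654533²
eq3: (x + 17.580)² + (y − 21.172)² = 18.2193234382²
eq3−eq1, eq3−eq2 (x²,y² cancel):
  82.384·x + 28.390·y = 688.381814
  120.486·x − 56.898·y = -1211.761904
det = 82.384·-56.898 − 28.390·120.486 = -8108.082372
x = (688.381814·-56.898 − 28.390·-1211.761904) / -8108.082372 = 0.587763
y = (82.384·-1211.761904 − 688.381814·120.486) / -8108.082372 = 22.541725
|P − Q| = √((0.587763 − 10.195)² + (22.541725 − 44.143)²) = 23.641364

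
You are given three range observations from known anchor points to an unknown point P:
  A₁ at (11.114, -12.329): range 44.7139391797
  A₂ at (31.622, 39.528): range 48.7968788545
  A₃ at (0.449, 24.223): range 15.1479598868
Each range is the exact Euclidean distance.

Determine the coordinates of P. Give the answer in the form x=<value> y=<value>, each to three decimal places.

eq1: (x − 11.114)² + (y + 12.329)² = 44.7139391797²
eq2: (x − 31.622)² + (y − 39.528)² = 48.7968788545²
eq3: (x − 0.449)² + (y − 24.223)² = 15.1479598868²
eq2−eq1, eq2−eq3 (x²,y² cancel):
  -41.016·x − 103.714·y = -1905.089402
  -62.346·x − 30.610·y = 176.216359
det = -41.016·-30.610 − -103.714·-62.346 = -5210.653284
x = (-1905.089402·-30.610 − -103.714·176.216359) / -5210.653284 = -14.698904
y = (-41.016·176.216359 − -1905.089402·-62.346) / -5210.653284 = 24.181688

x=-14.699 y=24.182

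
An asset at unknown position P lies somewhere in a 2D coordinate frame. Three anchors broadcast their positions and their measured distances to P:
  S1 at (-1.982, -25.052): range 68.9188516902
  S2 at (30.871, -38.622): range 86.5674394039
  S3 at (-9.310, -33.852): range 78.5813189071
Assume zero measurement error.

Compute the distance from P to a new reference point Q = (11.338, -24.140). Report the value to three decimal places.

eq1: (x + 1.982)² + (y + 25.052)² = 68.9188516902²
eq2: (x − 30.871)² + (y + 38.622)² = 86.5674394039²
eq3: (x + 9.310)² + (y + 33.852)² = 78.5813189071²
eq3−eq2, eq3−eq1 (x²,y² cancel):
  80.362·x − 9.540·y = -106.854363
  14.656·x + 17.600·y = 824.112587
det = 80.362·17.600 − -9.540·14.656 = 1554.189440
x = (-106.854363·17.600 − -9.540·824.112587) / 1554.189440 = 3.848564
y = (80.362·824.112587 − -106.854363·14.656) / 1554.189440 = 43.619775
|P − Q| = √((3.848564 − 11.338)² + (43.619775 − -24.140)²) = 68.172419

68.172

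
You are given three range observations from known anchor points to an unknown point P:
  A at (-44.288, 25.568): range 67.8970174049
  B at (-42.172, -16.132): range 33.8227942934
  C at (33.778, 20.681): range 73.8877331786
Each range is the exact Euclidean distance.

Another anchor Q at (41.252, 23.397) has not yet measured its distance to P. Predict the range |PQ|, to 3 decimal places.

80.911

eq1: (x + 44.288)² + (y − 25.568)² = 67.8970174049²
eq2: (x + 42.172)² + (y + 16.132)² = 33.8227942934²
eq3: (x − 33.778)² + (y − 20.681)² = 73.8877331786²
eq2−eq1, eq2−eq3 (x²,y² cancel):
  -4.232·x + 83.400·y = -2889.592999
  151.900·x + 73.626·y = -4785.477663
det = -4.232·73.626 − 83.400·151.900 = -12980.045232
x = (-2889.592999·73.626 − 83.400·-4785.477663) / -12980.045232 = -14.357397
y = (-4.232·-4785.477663 − -2889.592999·151.900) / -12980.045232 = -35.375941
|P − Q| = √((-14.357397 − 41.252)² + (-35.375941 − 23.397)²) = 80.911456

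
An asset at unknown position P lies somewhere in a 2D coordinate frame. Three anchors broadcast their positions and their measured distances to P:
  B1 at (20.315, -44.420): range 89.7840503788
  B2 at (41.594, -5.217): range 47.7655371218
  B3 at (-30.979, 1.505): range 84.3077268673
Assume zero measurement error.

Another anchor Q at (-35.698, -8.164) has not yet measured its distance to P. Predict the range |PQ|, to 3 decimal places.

93.339

eq1: (x − 20.315)² + (y + 44.420)² = 89.7840503788²
eq2: (x − 41.594)² + (y + 5.217)² = 47.7655371218²
eq3: (x + 30.979)² + (y − 1.505)² = 84.3077268673²
eq1−eq3, eq1−eq2 (x²,y² cancel):
  -102.588·x + 91.850·y = -470.489266
  42.558·x + 78.406·y = 5151.071466
det = -102.588·78.406 − 91.850·42.558 = -11952.467028
x = (-470.489266·78.406 − 91.850·5151.071466) / -11952.467028 = 42.670278
y = (-102.588·5151.071466 − -470.489266·42.558) / -11952.467028 = 42.536410
|P − Q| = √((42.670278 − -35.698)² + (42.536410 − -8.164)²) = 93.338731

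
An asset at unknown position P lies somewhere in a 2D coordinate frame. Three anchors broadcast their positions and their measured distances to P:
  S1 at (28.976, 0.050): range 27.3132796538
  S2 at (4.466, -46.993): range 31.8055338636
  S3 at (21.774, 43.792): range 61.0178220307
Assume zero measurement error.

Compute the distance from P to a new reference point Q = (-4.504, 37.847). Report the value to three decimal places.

eq1: (x − 28.976)² + (y − 0.050)² = 27.3132796538²
eq2: (x − 4.466)² + (y + 46.993)² = 31.8055338636²
eq3: (x − 21.774)² + (y − 43.792)² = 61.0178220307²
eq2−eq3, eq2−eq1 (x²,y² cancel):
  34.616·x + 181.570·y = -2548.023486
  49.020·x + 94.086·y = -1123.099390
det = 34.616·94.086 − 181.570·49.020 = -5643.680424
x = (-2548.023486·94.086 − 181.570·-1123.099390) / -5643.680424 = 6.345537
y = (34.616·-1123.099390 − -2548.023486·49.020) / -5643.680424 = -15.243050
|P − Q| = √((6.345537 − -4.504)² + (-15.243050 − 37.847)²) = 54.187322

54.187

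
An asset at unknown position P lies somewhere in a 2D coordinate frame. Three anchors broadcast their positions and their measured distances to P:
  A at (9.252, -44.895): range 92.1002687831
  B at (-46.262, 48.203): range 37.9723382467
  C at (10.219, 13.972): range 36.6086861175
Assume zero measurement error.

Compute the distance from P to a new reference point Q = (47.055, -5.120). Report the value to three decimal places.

eq1: (x − 9.252)² + (y + 44.895)² = 92.1002687831²
eq2: (x + 46.262)² + (y − 48.203)² = 37.9723382467²
eq3: (x − 10.219)² + (y − 13.972)² = 36.6086861175²
eq3−eq1, eq3−eq2 (x²,y² cancel):
  -1.934·x − 117.734·y = -5340.747827
  -112.962·x + 68.462·y = 4062.354535
det = -1.934·68.462 − -117.734·-112.962 = -13431.873616
x = (-5340.747827·68.462 − -117.734·4062.354535) / -13431.873616 = -8.385946
y = (-1.934·4062.354535 − -5340.747827·-112.962) / -13431.873616 = 45.500588
|P − Q| = √((-8.385946 − 47.055)² + (45.500588 − -5.120)²) = 75.074246

75.074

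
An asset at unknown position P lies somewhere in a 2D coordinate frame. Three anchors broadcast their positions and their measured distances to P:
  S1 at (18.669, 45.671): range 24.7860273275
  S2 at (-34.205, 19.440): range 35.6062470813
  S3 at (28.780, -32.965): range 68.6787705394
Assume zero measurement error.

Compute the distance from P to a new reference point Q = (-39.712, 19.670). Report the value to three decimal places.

eq1: (x − 18.669)² + (y − 45.671)² = 24.7860273275²
eq2: (x + 34.205)² + (y − 19.440)² = 35.6062470813²
eq3: (x − 28.780)² + (y + 32.965)² = 68.6787705394²
eq3−eq1, eq3−eq2 (x²,y² cancel):
  -20.222·x + 157.272·y = 4621.818549
  -125.970·x + 104.810·y = 3081.884692
det = -20.222·104.810 − 157.272·-125.970 = 17692.086020
x = (4621.818549·104.810 − 157.272·3081.884692) / 17692.086020 = -0.015904
y = (-20.222·3081.884692 − 4621.818549·-125.970) / 17692.086020 = 29.385377
|P − Q| = √((-0.015904 − -39.712)² + (29.385377 − 19.670)²) = 40.867696

40.868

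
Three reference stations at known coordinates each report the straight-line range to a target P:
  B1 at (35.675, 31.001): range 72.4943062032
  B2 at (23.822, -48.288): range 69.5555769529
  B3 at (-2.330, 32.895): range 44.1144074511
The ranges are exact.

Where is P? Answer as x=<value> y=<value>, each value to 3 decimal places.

eq1: (x − 35.675)² + (y − 31.001)² = 72.4943062032²
eq2: (x − 23.822)² + (y + 48.288)² = 69.5555769529²
eq3: (x + 2.330)² + (y − 32.895)² = 44.1144074511²
eq2−eq3, eq2−eq1 (x²,y² cancel):
  -52.304·x + 162.366·y = 1080.188637
  23.706·x + 158.578·y = -1082.897149
det = -52.304·158.578 − 162.366·23.706 = -12143.312108
x = (1080.188637·158.578 − 162.366·-1082.897149) / -12143.312108 = -28.585268
y = (-52.304·-1082.897149 − 1080.188637·23.706) / -12143.312108 = -2.555555

x=-28.585 y=-2.556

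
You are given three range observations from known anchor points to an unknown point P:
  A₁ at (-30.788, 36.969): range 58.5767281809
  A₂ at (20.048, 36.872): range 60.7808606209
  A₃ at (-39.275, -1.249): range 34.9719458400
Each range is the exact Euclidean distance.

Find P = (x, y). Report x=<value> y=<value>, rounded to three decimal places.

eq1: (x + 30.788)² + (y − 36.969)² = 58.5767281809²
eq2: (x − 20.048)² + (y − 36.872)² = 60.7808606209²
eq3: (x + 39.275)² + (y + 1.249)² = 34.9719458400²
eq1−eq3, eq1−eq2 (x²,y² cancel):
  -16.974·x − 76.436·y = 1437.673810
  101.672·x − 0.194·y = -816.221150
det = -16.974·-0.194 − -76.436·101.672 = 7774.693948
x = (1437.673810·-0.194 − -76.436·-816.221150) / 7774.693948 = -8.060457
y = (-16.974·-816.221150 − 1437.673810·101.672) / 7774.693948 = -17.018886

x=-8.060 y=-17.019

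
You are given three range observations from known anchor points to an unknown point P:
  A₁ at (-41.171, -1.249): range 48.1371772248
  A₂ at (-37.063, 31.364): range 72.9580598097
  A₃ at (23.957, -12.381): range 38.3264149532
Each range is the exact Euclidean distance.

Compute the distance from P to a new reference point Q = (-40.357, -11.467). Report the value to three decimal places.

40.929

eq1: (x + 41.171)² + (y + 1.249)² = 48.1371772248²
eq2: (x + 37.063)² + (y − 31.364)² = 72.9580598097²
eq3: (x − 23.957)² + (y + 12.381)² = 38.3264149532²
eq2−eq1, eq2−eq3 (x²,y² cancel):
  -8.216·x − 65.226·y = 2344.935437
  122.040·x − 87.490·y = 2223.824953
det = -8.216·-87.490 − -65.226·122.040 = 8678.998880
x = (2344.935437·-87.490 − -65.226·2223.824953) / 8678.998880 = -6.925591
y = (-8.216·2223.824953 − 2344.935437·122.040) / 8678.998880 = -35.078570
|P − Q| = √((-6.925591 − -40.357)² + (-35.078570 − -11.467)²) = 40.928784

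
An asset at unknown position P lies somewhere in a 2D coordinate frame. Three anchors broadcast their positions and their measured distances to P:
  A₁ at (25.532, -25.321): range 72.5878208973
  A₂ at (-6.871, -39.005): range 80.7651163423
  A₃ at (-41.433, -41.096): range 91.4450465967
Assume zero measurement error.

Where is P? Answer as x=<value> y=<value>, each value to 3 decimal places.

eq1: (x − 25.532)² + (y + 25.321)² = 72.5878208973²
eq2: (x + 6.871)² + (y + 39.005)² = 80.7651163423²
eq3: (x + 41.433)² + (y + 41.096)² = 91.4450465967²
eq2−eq1, eq2−eq3 (x²,y² cancel):
  64.806·x + 27.368·y = 978.447674
  -69.124·x − 4.182·y = -2.218490
det = 64.806·-4.182 − 27.368·-69.124 = 1620.766940
x = (978.447674·-4.182 − 27.368·-2.218490) / 1620.766940 = -2.487188
y = (64.806·-2.218490 − 978.447674·-69.124) / 1620.766940 = 41.641055

x=-2.487 y=41.641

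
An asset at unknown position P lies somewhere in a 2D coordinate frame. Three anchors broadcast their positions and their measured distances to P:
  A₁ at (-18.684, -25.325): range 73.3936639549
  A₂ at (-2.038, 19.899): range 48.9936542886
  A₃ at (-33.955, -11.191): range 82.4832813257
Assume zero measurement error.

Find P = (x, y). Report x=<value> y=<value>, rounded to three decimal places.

eq1: (x + 18.684)² + (y + 25.325)² = 73.3936639549²
eq2: (x + 2.038)² + (y − 19.899)² = 48.9936542886²
eq3: (x + 33.955)² + (y + 11.191)² = 82.4832813257²
eq3−eq2, eq3−eq1 (x²,y² cancel):
  63.834·x + 62.180·y = 3525.056677
  30.542·x − 28.268·y = 1129.128765
det = 63.834·-28.268 − 62.180·30.542 = -3703.561072
x = (3525.056677·-28.268 − 62.180·1129.128765) / -3703.561072 = 45.862759
y = (63.834·1129.128765 − 3525.056677·30.542) / -3703.561072 = 9.608448

x=45.863 y=9.608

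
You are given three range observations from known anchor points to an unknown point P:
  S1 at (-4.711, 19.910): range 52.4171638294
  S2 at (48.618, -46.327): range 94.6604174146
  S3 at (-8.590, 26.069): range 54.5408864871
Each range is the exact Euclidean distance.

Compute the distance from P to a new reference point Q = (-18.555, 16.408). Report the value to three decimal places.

eq1: (x + 4.711)² + (y − 19.910)² = 52.4171638294²
eq2: (x − 48.618)² + (y + 46.327)² = 94.6604174146²
eq3: (x + 8.590)² + (y − 26.069)² = 54.5408864871²
eq2−eq3, eq2−eq1 (x²,y² cancel):
  -114.416·x + 144.792·y = 2229.366334
  -106.658·x + 132.474·y = 2121.736329
det = -114.416·132.474 − 144.792·-106.658 = 286.079952
x = (2229.366334·132.474 − 144.792·2121.736329) / 286.079952 = -41.517662
y = (-114.416·2121.736329 − 2229.366334·-106.658) / 286.079952 = -17.410620
|P − Q| = √((-41.517662 − -18.555)² + (-17.410620 − 16.408)²) = 40.877658

40.878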